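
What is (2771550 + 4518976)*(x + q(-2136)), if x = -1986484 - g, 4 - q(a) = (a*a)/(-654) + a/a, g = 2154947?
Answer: -3285513715094136/109 ≈ -3.0142e+13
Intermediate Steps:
q(a) = 3 + a**2/654 (q(a) = 4 - ((a*a)/(-654) + a/a) = 4 - (a**2*(-1/654) + 1) = 4 - (-a**2/654 + 1) = 4 - (1 - a**2/654) = 4 + (-1 + a**2/654) = 3 + a**2/654)
x = -4141431 (x = -1986484 - 1*2154947 = -1986484 - 2154947 = -4141431)
(2771550 + 4518976)*(x + q(-2136)) = (2771550 + 4518976)*(-4141431 + (3 + (1/654)*(-2136)**2)) = 7290526*(-4141431 + (3 + (1/654)*4562496)) = 7290526*(-4141431 + (3 + 760416/109)) = 7290526*(-4141431 + 760743/109) = 7290526*(-450655236/109) = -3285513715094136/109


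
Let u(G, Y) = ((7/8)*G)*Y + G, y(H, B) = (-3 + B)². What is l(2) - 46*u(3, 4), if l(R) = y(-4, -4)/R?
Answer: -1193/2 ≈ -596.50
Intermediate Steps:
l(R) = 49/R (l(R) = (-3 - 4)²/R = (-7)²/R = 49/R)
u(G, Y) = G + 7*G*Y/8 (u(G, Y) = ((7*(⅛))*G)*Y + G = (7*G/8)*Y + G = 7*G*Y/8 + G = G + 7*G*Y/8)
l(2) - 46*u(3, 4) = 49/2 - 23*3*(8 + 7*4)/4 = 49*(½) - 23*3*(8 + 28)/4 = 49/2 - 23*3*36/4 = 49/2 - 46*27/2 = 49/2 - 621 = -1193/2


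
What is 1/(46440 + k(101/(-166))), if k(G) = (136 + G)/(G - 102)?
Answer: 17033/790990045 ≈ 2.1534e-5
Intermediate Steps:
k(G) = (136 + G)/(-102 + G)
1/(46440 + k(101/(-166))) = 1/(46440 + (136 + 101/(-166))/(-102 + 101/(-166))) = 1/(46440 + (136 + 101*(-1/166))/(-102 + 101*(-1/166))) = 1/(46440 + (136 - 101/166)/(-102 - 101/166)) = 1/(46440 + (22475/166)/(-17033/166)) = 1/(46440 - 166/17033*22475/166) = 1/(46440 - 22475/17033) = 1/(790990045/17033) = 17033/790990045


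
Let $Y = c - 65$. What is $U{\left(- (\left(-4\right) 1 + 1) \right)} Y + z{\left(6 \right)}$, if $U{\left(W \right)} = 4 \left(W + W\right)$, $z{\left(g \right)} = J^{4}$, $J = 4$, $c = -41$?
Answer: $-2288$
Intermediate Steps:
$z{\left(g \right)} = 256$ ($z{\left(g \right)} = 4^{4} = 256$)
$U{\left(W \right)} = 8 W$ ($U{\left(W \right)} = 4 \cdot 2 W = 8 W$)
$Y = -106$ ($Y = -41 - 65 = -106$)
$U{\left(- (\left(-4\right) 1 + 1) \right)} Y + z{\left(6 \right)} = 8 \left(- (\left(-4\right) 1 + 1)\right) \left(-106\right) + 256 = 8 \left(- (-4 + 1)\right) \left(-106\right) + 256 = 8 \left(\left(-1\right) \left(-3\right)\right) \left(-106\right) + 256 = 8 \cdot 3 \left(-106\right) + 256 = 24 \left(-106\right) + 256 = -2544 + 256 = -2288$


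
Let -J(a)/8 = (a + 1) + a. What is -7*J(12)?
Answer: 1400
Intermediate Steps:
J(a) = -8 - 16*a (J(a) = -8*((a + 1) + a) = -8*((1 + a) + a) = -8*(1 + 2*a) = -8 - 16*a)
-7*J(12) = -7*(-8 - 16*12) = -7*(-8 - 192) = -7*(-200) = 1400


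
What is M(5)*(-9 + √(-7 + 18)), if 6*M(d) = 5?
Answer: -15/2 + 5*√11/6 ≈ -4.7361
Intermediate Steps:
M(d) = ⅚ (M(d) = (⅙)*5 = ⅚)
M(5)*(-9 + √(-7 + 18)) = 5*(-9 + √(-7 + 18))/6 = 5*(-9 + √11)/6 = -15/2 + 5*√11/6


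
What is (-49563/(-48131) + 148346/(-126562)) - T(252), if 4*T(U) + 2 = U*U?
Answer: -96707358525981/6091555622 ≈ -15876.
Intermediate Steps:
T(U) = -1/2 + U**2/4 (T(U) = -1/2 + (U*U)/4 = -1/2 + U**2/4)
(-49563/(-48131) + 148346/(-126562)) - T(252) = (-49563/(-48131) + 148346/(-126562)) - (-1/2 + (1/4)*252**2) = (-49563*(-1/48131) + 148346*(-1/126562)) - (-1/2 + (1/4)*63504) = (49563/48131 - 74173/63281) - (-1/2 + 15876) = -433624460/3045777811 - 1*31751/2 = -433624460/3045777811 - 31751/2 = -96707358525981/6091555622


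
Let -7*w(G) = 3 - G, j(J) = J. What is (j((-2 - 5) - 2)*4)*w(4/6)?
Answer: 12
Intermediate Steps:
w(G) = -3/7 + G/7 (w(G) = -(3 - G)/7 = -3/7 + G/7)
(j((-2 - 5) - 2)*4)*w(4/6) = (((-2 - 5) - 2)*4)*(-3/7 + (4/6)/7) = ((-7 - 2)*4)*(-3/7 + (4*(1/6))/7) = (-9*4)*(-3/7 + (1/7)*(2/3)) = -36*(-3/7 + 2/21) = -36*(-1/3) = 12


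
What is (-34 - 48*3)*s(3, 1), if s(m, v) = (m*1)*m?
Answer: -1602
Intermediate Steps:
s(m, v) = m² (s(m, v) = m*m = m²)
(-34 - 48*3)*s(3, 1) = (-34 - 48*3)*3² = (-34 - 144)*9 = -178*9 = -1602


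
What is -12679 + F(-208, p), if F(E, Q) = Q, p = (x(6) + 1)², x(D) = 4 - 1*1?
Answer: -12663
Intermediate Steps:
x(D) = 3 (x(D) = 4 - 1 = 3)
p = 16 (p = (3 + 1)² = 4² = 16)
-12679 + F(-208, p) = -12679 + 16 = -12663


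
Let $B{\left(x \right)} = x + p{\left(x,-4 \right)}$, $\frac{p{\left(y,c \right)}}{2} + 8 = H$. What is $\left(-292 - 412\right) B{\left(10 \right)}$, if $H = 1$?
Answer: $2816$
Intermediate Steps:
$p{\left(y,c \right)} = -14$ ($p{\left(y,c \right)} = -16 + 2 \cdot 1 = -16 + 2 = -14$)
$B{\left(x \right)} = -14 + x$ ($B{\left(x \right)} = x - 14 = -14 + x$)
$\left(-292 - 412\right) B{\left(10 \right)} = \left(-292 - 412\right) \left(-14 + 10\right) = \left(-704\right) \left(-4\right) = 2816$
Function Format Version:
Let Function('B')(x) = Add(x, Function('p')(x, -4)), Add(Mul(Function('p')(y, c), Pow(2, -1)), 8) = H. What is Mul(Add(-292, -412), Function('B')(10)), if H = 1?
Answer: 2816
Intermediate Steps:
Function('p')(y, c) = -14 (Function('p')(y, c) = Add(-16, Mul(2, 1)) = Add(-16, 2) = -14)
Function('B')(x) = Add(-14, x) (Function('B')(x) = Add(x, -14) = Add(-14, x))
Mul(Add(-292, -412), Function('B')(10)) = Mul(Add(-292, -412), Add(-14, 10)) = Mul(-704, -4) = 2816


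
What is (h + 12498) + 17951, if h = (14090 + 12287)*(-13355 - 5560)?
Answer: -498890506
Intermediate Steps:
h = -498920955 (h = 26377*(-18915) = -498920955)
(h + 12498) + 17951 = (-498920955 + 12498) + 17951 = -498908457 + 17951 = -498890506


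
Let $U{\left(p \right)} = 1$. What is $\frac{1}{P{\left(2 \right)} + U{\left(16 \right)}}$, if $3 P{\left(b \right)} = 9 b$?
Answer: $\frac{1}{7} \approx 0.14286$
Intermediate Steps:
$P{\left(b \right)} = 3 b$ ($P{\left(b \right)} = \frac{9 b}{3} = 3 b$)
$\frac{1}{P{\left(2 \right)} + U{\left(16 \right)}} = \frac{1}{3 \cdot 2 + 1} = \frac{1}{6 + 1} = \frac{1}{7}$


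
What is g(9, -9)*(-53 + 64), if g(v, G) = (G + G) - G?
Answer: -99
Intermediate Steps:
g(v, G) = G (g(v, G) = 2*G - G = G)
g(9, -9)*(-53 + 64) = -9*(-53 + 64) = -9*11 = -99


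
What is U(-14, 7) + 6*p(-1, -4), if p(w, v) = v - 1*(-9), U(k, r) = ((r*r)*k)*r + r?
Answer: -4765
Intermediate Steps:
U(k, r) = r + k*r³ (U(k, r) = (r²*k)*r + r = (k*r²)*r + r = k*r³ + r = r + k*r³)
p(w, v) = 9 + v (p(w, v) = v + 9 = 9 + v)
U(-14, 7) + 6*p(-1, -4) = (7 - 14*7³) + 6*(9 - 4) = (7 - 14*343) + 6*5 = (7 - 4802) + 30 = -4795 + 30 = -4765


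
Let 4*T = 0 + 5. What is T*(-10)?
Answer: -25/2 ≈ -12.500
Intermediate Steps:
T = 5/4 (T = (0 + 5)/4 = (¼)*5 = 5/4 ≈ 1.2500)
T*(-10) = (5/4)*(-10) = -25/2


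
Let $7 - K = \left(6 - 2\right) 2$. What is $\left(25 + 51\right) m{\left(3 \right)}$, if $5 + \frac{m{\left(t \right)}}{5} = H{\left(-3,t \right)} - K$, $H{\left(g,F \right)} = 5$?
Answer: $380$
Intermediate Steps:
$K = -1$ ($K = 7 - \left(6 - 2\right) 2 = 7 - 4 \cdot 2 = 7 - 8 = -1$)
$m{\left(t \right)} = 5$ ($m{\left(t \right)} = -25 + 5 \left(5 - -1\right) = -25 + 5 \left(5 + 1\right) = -25 + 5 \cdot 6 = -25 + 30 = 5$)
$\left(25 + 51\right) m{\left(3 \right)} = \left(25 + 51\right) 5 = 76 \cdot 5 = 380$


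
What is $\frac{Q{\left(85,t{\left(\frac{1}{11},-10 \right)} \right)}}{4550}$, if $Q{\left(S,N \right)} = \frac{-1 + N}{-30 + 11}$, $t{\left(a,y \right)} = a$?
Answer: $\frac{1}{95095} \approx 1.0516 \cdot 10^{-5}$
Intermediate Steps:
$Q{\left(S,N \right)} = \frac{1}{19} - \frac{N}{19}$ ($Q{\left(S,N \right)} = \frac{-1 + N}{-19} = \left(-1 + N\right) \left(- \frac{1}{19}\right) = \frac{1}{19} - \frac{N}{19}$)
$\frac{Q{\left(85,t{\left(\frac{1}{11},-10 \right)} \right)}}{4550} = \frac{\frac{1}{19} - \frac{1}{19 \cdot 11}}{4550} = \left(\frac{1}{19} - \frac{1}{209}\right) \frac{1}{4550} = \frac{10}{209} \cdot \frac{1}{4550} = \frac{1}{95095}$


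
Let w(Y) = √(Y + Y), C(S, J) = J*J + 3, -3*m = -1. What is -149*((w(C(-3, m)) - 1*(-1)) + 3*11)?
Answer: -5066 - 298*√14/3 ≈ -5437.7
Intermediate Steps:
m = ⅓ (m = -⅓*(-1) = ⅓ ≈ 0.33333)
C(S, J) = 3 + J² (C(S, J) = J² + 3 = 3 + J²)
w(Y) = √2*√Y (w(Y) = √(2*Y) = √2*√Y)
-149*((w(C(-3, m)) - 1*(-1)) + 3*11) = -149*((√2*√(3 + (⅓)²) - 1*(-1)) + 3*11) = -149*((√2*√(3 + ⅑) + 1) + 33) = -149*((√2*√(28/9) + 1) + 33) = -149*((√2*(2*√7/3) + 1) + 33) = -149*((2*√14/3 + 1) + 33) = -149*((1 + 2*√14/3) + 33) = -149*(34 + 2*√14/3) = -5066 - 298*√14/3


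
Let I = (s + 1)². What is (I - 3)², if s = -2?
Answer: 4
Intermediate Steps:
I = 1 (I = (-2 + 1)² = (-1)² = 1)
(I - 3)² = (1 - 3)² = (-2)² = 4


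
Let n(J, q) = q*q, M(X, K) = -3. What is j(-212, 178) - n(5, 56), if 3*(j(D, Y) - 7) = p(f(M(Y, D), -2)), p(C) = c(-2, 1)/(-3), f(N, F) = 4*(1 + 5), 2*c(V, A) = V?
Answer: -28160/9 ≈ -3128.9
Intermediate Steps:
c(V, A) = V/2
n(J, q) = q**2
f(N, F) = 24 (f(N, F) = 4*6 = 24)
p(C) = 1/3 (p(C) = ((1/2)*(-2))/(-3) = -1*(-1/3) = 1/3)
j(D, Y) = 64/9 (j(D, Y) = 7 + (1/3)*(1/3) = 7 + 1/9 = 64/9)
j(-212, 178) - n(5, 56) = 64/9 - 1*56**2 = 64/9 - 1*3136 = 64/9 - 3136 = -28160/9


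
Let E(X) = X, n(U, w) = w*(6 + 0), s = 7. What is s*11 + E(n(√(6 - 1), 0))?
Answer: 77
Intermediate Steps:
n(U, w) = 6*w (n(U, w) = w*6 = 6*w)
s*11 + E(n(√(6 - 1), 0)) = 7*11 + 6*0 = 77 + 0 = 77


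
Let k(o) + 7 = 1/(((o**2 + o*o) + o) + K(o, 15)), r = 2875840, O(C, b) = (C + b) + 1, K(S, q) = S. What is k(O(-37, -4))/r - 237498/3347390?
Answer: -213105259840861/3003486113971200 ≈ -0.070953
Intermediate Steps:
O(C, b) = 1 + C + b
k(o) = -7 + 1/(2*o + 2*o**2) (k(o) = -7 + 1/(((o**2 + o*o) + o) + o) = -7 + 1/(((o**2 + o**2) + o) + o) = -7 + 1/((2*o**2 + o) + o) = -7 + 1/((o + 2*o**2) + o) = -7 + 1/(2*o + 2*o**2))
k(O(-37, -4))/r - 237498/3347390 = ((1 - 14*(1 - 37 - 4) - 14*(1 - 37 - 4)**2)/(2*(1 - 37 - 4)*(1 + (1 - 37 - 4))))/2875840 - 237498/3347390 = ((1/2)*(1 - 14*(-40) - 14*(-40)**2)/(-40*(1 - 40)))*(1/2875840) - 237498*1/3347390 = ((1/2)*(-1/40)*(1 + 560 - 14*1600)/(-39))*(1/2875840) - 118749/1673695 = ((1/2)*(-1/40)*(-1/39)*(1 + 560 - 22400))*(1/2875840) - 118749/1673695 = ((1/2)*(-1/40)*(-1/39)*(-21839))*(1/2875840) - 118749/1673695 = -21839/3120*1/2875840 - 118749/1673695 = -21839/8972620800 - 118749/1673695 = -213105259840861/3003486113971200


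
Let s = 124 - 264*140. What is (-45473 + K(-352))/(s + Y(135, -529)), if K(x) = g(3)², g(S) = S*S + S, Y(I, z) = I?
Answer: 45329/36701 ≈ 1.2351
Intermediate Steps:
s = -36836 (s = 124 - 36960 = -36836)
g(S) = S + S² (g(S) = S² + S = S + S²)
K(x) = 144 (K(x) = (3*(1 + 3))² = (3*4)² = 12² = 144)
(-45473 + K(-352))/(s + Y(135, -529)) = (-45473 + 144)/(-36836 + 135) = -45329/(-36701) = -45329*(-1/36701) = 45329/36701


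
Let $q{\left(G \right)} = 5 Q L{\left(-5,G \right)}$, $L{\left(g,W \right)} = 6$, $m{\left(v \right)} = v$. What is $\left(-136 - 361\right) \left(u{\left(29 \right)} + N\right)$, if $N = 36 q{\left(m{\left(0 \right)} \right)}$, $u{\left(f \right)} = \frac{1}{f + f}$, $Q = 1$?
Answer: $- \frac{31132577}{58} \approx -5.3677 \cdot 10^{5}$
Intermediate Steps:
$u{\left(f \right)} = \frac{1}{2 f}$
$q{\left(G \right)} = 30$ ($q{\left(G \right)} = 5 \cdot 1 \cdot 6 = 5 \cdot 6 = 30$)
$N = 1080$ ($N = 36 \cdot 30 = 1080$)
$\left(-136 - 361\right) \left(u{\left(29 \right)} + N\right) = \left(-136 - 361\right) \left(\frac{1}{2 \cdot 29} + 1080\right) = \left(-136 - 361\right) \left(\frac{1}{2} \cdot \frac{1}{29} + 1080\right) = - 497 \left(\frac{1}{58} + 1080\right) = \left(-497\right) \frac{62641}{58} = - \frac{31132577}{58}$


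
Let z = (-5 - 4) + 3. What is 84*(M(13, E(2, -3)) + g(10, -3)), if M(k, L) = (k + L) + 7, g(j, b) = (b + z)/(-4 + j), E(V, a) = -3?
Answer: 1302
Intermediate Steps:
z = -6 (z = -9 + 3 = -6)
g(j, b) = (-6 + b)/(-4 + j) (g(j, b) = (b - 6)/(-4 + j) = (-6 + b)/(-4 + j))
M(k, L) = 7 + L + k (M(k, L) = (L + k) + 7 = 7 + L + k)
84*(M(13, E(2, -3)) + g(10, -3)) = 84*((7 - 3 + 13) + (-6 - 3)/(-4 + 10)) = 84*(17 - 9/6) = 84*(17 + (⅙)*(-9)) = 84*(17 - 3/2) = 84*(31/2) = 1302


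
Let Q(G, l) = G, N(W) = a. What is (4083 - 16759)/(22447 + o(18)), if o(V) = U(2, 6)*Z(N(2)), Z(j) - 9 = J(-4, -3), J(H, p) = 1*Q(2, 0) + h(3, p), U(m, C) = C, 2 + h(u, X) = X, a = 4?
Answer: -12676/22483 ≈ -0.56380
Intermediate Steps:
h(u, X) = -2 + X
N(W) = 4
J(H, p) = p (J(H, p) = 1*2 + (-2 + p) = 2 + (-2 + p) = p)
Z(j) = 6 (Z(j) = 9 - 3 = 6)
o(V) = 36 (o(V) = 6*6 = 36)
(4083 - 16759)/(22447 + o(18)) = (4083 - 16759)/(22447 + 36) = -12676/22483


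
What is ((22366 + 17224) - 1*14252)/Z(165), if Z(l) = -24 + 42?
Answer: 4223/3 ≈ 1407.7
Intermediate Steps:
Z(l) = 18
((22366 + 17224) - 1*14252)/Z(165) = ((22366 + 17224) - 1*14252)/18 = (39590 - 14252)*(1/18) = 25338*(1/18) = 4223/3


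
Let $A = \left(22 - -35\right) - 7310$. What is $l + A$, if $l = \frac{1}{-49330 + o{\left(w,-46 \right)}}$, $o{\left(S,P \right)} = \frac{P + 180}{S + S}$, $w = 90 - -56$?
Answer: $- \frac{52236925735}{7202113} \approx -7253.0$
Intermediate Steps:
$w = 146$ ($w = 90 + 56 = 146$)
$o{\left(S,P \right)} = \frac{180 + P}{2 S}$
$l = - \frac{146}{7202113}$ ($l = \frac{1}{-49330 + \frac{180 - 46}{2 \cdot 146}} = \frac{1}{-49330 + \frac{1}{2} \cdot \frac{1}{146} \cdot 134} = \frac{1}{-49330 + \frac{67}{146}} = \frac{1}{- \frac{7202113}{146}} = - \frac{146}{7202113} \approx -2.0272 \cdot 10^{-5}$)
$A = -7253$ ($A = \left(22 + 35\right) - 7310 = 57 - 7310 = -7253$)
$l + A = - \frac{146}{7202113} - 7253 = - \frac{52236925735}{7202113}$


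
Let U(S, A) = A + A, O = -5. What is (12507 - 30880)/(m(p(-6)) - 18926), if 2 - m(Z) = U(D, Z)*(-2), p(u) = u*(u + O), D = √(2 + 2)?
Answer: 18373/18660 ≈ 0.98462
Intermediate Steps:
D = 2 (D = √4 = 2)
p(u) = u*(-5 + u) (p(u) = u*(u - 5) = u*(-5 + u))
U(S, A) = 2*A
m(Z) = 2 + 4*Z (m(Z) = 2 - 2*Z*(-2) = 2 - (-4)*Z = 2 + 4*Z)
(12507 - 30880)/(m(p(-6)) - 18926) = (12507 - 30880)/((2 + 4*(-6*(-5 - 6))) - 18926) = -18373/((2 + 4*(-6*(-11))) - 18926) = -18373/((2 + 4*66) - 18926) = -18373/((2 + 264) - 18926) = -18373/(266 - 18926) = -18373/(-18660) = -18373*(-1/18660) = 18373/18660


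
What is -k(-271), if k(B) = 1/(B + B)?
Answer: 1/542 ≈ 0.0018450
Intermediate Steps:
k(B) = 1/(2*B)
-k(-271) = -1/(2*(-271)) = -(-1)/(2*271) = -1*(-1/542) = 1/542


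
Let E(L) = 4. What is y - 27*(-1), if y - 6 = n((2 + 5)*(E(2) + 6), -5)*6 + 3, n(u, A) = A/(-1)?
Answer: 66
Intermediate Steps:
n(u, A) = -A (n(u, A) = A*(-1) = -A)
y = 39 (y = 6 + (-1*(-5)*6 + 3) = 6 + (5*6 + 3) = 6 + (30 + 3) = 6 + 33 = 39)
y - 27*(-1) = 39 - 27*(-1) = 39 + 27 = 66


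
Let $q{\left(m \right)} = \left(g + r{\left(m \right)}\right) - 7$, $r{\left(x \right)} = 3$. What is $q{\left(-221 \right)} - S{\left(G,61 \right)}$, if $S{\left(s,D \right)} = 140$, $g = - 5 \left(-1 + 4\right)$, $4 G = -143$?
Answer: $-159$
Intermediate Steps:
$G = - \frac{143}{4}$ ($G = \frac{1}{4} \left(-143\right) = - \frac{143}{4} \approx -35.75$)
$g = -15$ ($g = \left(-5\right) 3 = -15$)
$q{\left(m \right)} = -19$ ($q{\left(m \right)} = \left(-15 + 3\right) - 7 = -12 - 7 = -19$)
$q{\left(-221 \right)} - S{\left(G,61 \right)} = -19 - 140 = -159$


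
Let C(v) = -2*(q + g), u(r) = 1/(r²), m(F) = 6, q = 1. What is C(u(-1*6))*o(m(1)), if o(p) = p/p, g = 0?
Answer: -2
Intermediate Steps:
o(p) = 1
u(r) = r⁻²
C(v) = -2 (C(v) = -2*(1 + 0) = -2*1 = -2)
C(u(-1*6))*o(m(1)) = -2*1 = -2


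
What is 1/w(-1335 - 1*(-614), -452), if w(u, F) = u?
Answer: -1/721 ≈ -0.0013870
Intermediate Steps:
1/w(-1335 - 1*(-614), -452) = 1/(-1335 - 1*(-614)) = 1/(-1335 + 614) = 1/(-721) = -1/721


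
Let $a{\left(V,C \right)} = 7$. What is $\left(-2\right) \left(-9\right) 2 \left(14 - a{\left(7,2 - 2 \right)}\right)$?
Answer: $252$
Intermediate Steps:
$\left(-2\right) \left(-9\right) 2 \left(14 - a{\left(7,2 - 2 \right)}\right) = \left(-2\right) \left(-9\right) 2 \left(14 - 7\right) = 18 \cdot 2 \left(14 - 7\right) = 36 \cdot 7 = 252$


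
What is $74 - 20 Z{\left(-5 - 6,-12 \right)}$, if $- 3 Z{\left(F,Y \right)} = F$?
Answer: $\frac{2}{3} \approx 0.66667$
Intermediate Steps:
$Z{\left(F,Y \right)} = - \frac{F}{3}$
$74 - 20 Z{\left(-5 - 6,-12 \right)} = 74 - 20 \left(- \frac{-5 - 6}{3}\right) = 74 - 20 \left(\left(- \frac{1}{3}\right) \left(-11\right)\right) = 74 - \frac{220}{3} = \frac{2}{3}$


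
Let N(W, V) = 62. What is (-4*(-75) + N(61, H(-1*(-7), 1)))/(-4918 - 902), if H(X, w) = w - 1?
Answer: -181/2910 ≈ -0.062199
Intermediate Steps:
H(X, w) = -1 + w
(-4*(-75) + N(61, H(-1*(-7), 1)))/(-4918 - 902) = (-4*(-75) + 62)/(-4918 - 902) = (300 + 62)/(-5820) = 362*(-1/5820) = -181/2910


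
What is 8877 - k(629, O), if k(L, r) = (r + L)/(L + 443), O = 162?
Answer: 9515353/1072 ≈ 8876.3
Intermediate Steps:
k(L, r) = (L + r)/(443 + L)
8877 - k(629, O) = 8877 - (629 + 162)/(443 + 629) = 8877 - 791/1072 = 9515353/1072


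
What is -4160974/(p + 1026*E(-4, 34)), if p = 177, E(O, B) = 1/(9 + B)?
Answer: -178921882/8637 ≈ -20716.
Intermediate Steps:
-4160974/(p + 1026*E(-4, 34)) = -4160974/(177 + 1026/(9 + 34)) = -4160974/(177 + 1026/43) = -4160974/8637/43 = -4160974*43/8637 = -178921882/8637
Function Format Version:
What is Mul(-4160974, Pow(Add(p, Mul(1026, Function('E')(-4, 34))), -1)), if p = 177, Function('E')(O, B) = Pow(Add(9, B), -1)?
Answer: Rational(-178921882, 8637) ≈ -20716.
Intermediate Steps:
Mul(-4160974, Pow(Add(p, Mul(1026, Function('E')(-4, 34))), -1)) = Mul(-4160974, Pow(Add(177, Mul(1026, Pow(Add(9, 34), -1))), -1)) = Mul(-4160974, Pow(Add(177, Mul(1026, Pow(43, -1))), -1)) = Mul(-4160974, Pow(Add(177, Mul(1026, Rational(1, 43))), -1)) = Mul(-4160974, Pow(Add(177, Rational(1026, 43)), -1)) = Mul(-4160974, Pow(Rational(8637, 43), -1)) = Mul(-4160974, Rational(43, 8637)) = Rational(-178921882, 8637)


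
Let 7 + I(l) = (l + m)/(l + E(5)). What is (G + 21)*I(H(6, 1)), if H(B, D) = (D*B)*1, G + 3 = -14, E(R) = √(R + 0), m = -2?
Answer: -772/31 - 16*√5/31 ≈ -26.057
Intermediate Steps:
E(R) = √R
G = -17 (G = -3 - 14 = -17)
H(B, D) = B*D (H(B, D) = (B*D)*1 = B*D)
I(l) = -7 + (-2 + l)/(l + √5) (I(l) = -7 + (l - 2)/(l + √5) = -7 + (-2 + l)/(l + √5))
(G + 21)*I(H(6, 1)) = (-17 + 21)*((-2 - 7*√5 - 36)/(6*1 + √5)) = 4*((-2 - 7*√5 - 6*6)/(6 + √5)) = 4*((-2 - 7*√5 - 36)/(6 + √5)) = 4*((-38 - 7*√5)/(6 + √5)) = 4*(-38 - 7*√5)/(6 + √5)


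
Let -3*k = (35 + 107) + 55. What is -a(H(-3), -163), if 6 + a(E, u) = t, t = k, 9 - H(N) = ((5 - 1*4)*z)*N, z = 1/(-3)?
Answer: 215/3 ≈ 71.667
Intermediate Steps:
z = -⅓ ≈ -0.33333
H(N) = 9 + N/3 (H(N) = 9 - (5 - 1*4)*(-⅓)*N = 9 - (5 - 4)*(-⅓)*N = 9 - 1*(-⅓)*N = 9 - (-1)*N/3 = 9 + N/3)
k = -197/3 (k = -((35 + 107) + 55)/3 = -(142 + 55)/3 = -⅓*197 = -197/3 ≈ -65.667)
t = -197/3 ≈ -65.667
a(E, u) = -215/3 (a(E, u) = -6 - 197/3 = -215/3)
-a(H(-3), -163) = -1*(-215/3) = 215/3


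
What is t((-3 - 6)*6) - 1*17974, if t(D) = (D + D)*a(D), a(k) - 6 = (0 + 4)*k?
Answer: 4706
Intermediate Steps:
a(k) = 6 + 4*k (a(k) = 6 + (0 + 4)*k = 6 + 4*k)
t(D) = 2*D*(6 + 4*D) (t(D) = (D + D)*(6 + 4*D) = (2*D)*(6 + 4*D) = 2*D*(6 + 4*D))
t((-3 - 6)*6) - 1*17974 = 4*((-3 - 6)*6)*(3 + 2*((-3 - 6)*6)) - 1*17974 = 4*(-9*6)*(3 + 2*(-9*6)) - 17974 = 4*(-54)*(3 + 2*(-54)) - 17974 = 4*(-54)*(3 - 108) - 17974 = 4*(-54)*(-105) - 17974 = 22680 - 17974 = 4706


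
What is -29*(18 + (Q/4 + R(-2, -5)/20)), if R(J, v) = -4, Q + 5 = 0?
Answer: -9599/20 ≈ -479.95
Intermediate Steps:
Q = -5 (Q = -5 + 0 = -5)
-29*(18 + (Q/4 + R(-2, -5)/20)) = -29*(18 + (-5/4 - 4/20)) = -29*(18 + (-5*1/4 - 4*1/20)) = -29*(18 + (-5/4 - 1/5)) = -29*(18 - 29/20) = -29*331/20 = -9599/20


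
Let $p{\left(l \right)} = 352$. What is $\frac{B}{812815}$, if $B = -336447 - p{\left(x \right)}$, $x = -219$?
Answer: $- \frac{336799}{812815} \approx -0.41436$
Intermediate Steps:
$B = -336799$ ($B = -336447 - 352 = -336799$)
$\frac{B}{812815} = - \frac{336799}{812815}$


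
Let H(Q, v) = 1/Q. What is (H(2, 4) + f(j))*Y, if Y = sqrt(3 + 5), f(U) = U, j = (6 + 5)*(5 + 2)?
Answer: 155*sqrt(2) ≈ 219.20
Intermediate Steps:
j = 77 (j = 11*7 = 77)
Y = 2*sqrt(2) (Y = sqrt(8) = 2*sqrt(2) ≈ 2.8284)
(H(2, 4) + f(j))*Y = (1/2 + 77)*(2*sqrt(2)) = 155*(2*sqrt(2))/2 = 155*sqrt(2)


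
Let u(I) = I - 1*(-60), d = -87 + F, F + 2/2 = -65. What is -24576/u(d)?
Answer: 8192/31 ≈ 264.26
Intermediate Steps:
F = -66 (F = -1 - 65 = -66)
d = -153 (d = -87 - 66 = -153)
u(I) = 60 + I (u(I) = I + 60 = 60 + I)
-24576/u(d) = -24576/(60 - 153) = -24576/(-93) = -24576*(-1/93) = 8192/31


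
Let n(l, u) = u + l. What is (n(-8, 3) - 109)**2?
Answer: 12996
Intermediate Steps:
n(l, u) = l + u
(n(-8, 3) - 109)**2 = ((-8 + 3) - 109)**2 = (-5 - 109)**2 = (-114)**2 = 12996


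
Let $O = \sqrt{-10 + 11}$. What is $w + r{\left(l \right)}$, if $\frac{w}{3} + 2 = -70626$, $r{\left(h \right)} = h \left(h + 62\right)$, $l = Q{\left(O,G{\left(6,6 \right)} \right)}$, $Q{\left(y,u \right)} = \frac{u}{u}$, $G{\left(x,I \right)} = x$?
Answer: $-211821$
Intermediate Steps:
$O = 1$ ($O = \sqrt{1} = 1$)
$Q{\left(y,u \right)} = 1$
$l = 1$
$r{\left(h \right)} = h \left(62 + h\right)$
$w = -211884$ ($w = -6 + 3 \left(-70626\right) = -6 - 211878 = -211884$)
$w + r{\left(l \right)} = -211884 + 1 \left(62 + 1\right) = -211884 + 1 \cdot 63 = -211884 + 63 = -211821$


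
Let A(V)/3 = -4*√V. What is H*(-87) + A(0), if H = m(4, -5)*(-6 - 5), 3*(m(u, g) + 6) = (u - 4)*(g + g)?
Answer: -5742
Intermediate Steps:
m(u, g) = -6 + 2*g*(-4 + u)/3 (m(u, g) = -6 + ((u - 4)*(g + g))/3 = -6 + ((-4 + u)*(2*g))/3 = -6 + (2*g*(-4 + u))/3 = -6 + 2*g*(-4 + u)/3)
H = 66 (H = (-6 - 8/3*(-5) + (⅔)*(-5)*4)*(-6 - 5) = (-6 + 40/3 - 40/3)*(-11) = -6*(-11) = 66)
A(V) = -12*√V (A(V) = 3*(-4*√V) = -12*√V)
H*(-87) + A(0) = 66*(-87) - 12*√0 = -5742 - 12*0 = -5742 + 0 = -5742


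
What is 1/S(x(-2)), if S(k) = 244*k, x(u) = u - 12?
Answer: -1/3416 ≈ -0.00029274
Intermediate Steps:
x(u) = -12 + u
1/S(x(-2)) = 1/(244*(-12 - 2)) = 1/(244*(-14)) = 1/(-3416) = -1/3416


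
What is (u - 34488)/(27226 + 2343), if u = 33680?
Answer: -808/29569 ≈ -0.027326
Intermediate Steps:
(u - 34488)/(27226 + 2343) = (33680 - 34488)/(27226 + 2343) = -808/29569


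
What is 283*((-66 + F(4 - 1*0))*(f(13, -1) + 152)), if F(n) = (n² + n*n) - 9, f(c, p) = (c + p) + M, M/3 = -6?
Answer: -1776674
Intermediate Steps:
M = -18 (M = 3*(-6) = -18)
f(c, p) = -18 + c + p (f(c, p) = (c + p) - 18 = -18 + c + p)
F(n) = -9 + 2*n² (F(n) = (n² + n²) - 9 = 2*n² - 9 = -9 + 2*n²)
283*((-66 + F(4 - 1*0))*(f(13, -1) + 152)) = 283*((-66 + (-9 + 2*(4 - 1*0)²))*((-18 + 13 - 1) + 152)) = 283*((-66 + (-9 + 2*(4 + 0)²))*(-6 + 152)) = 283*((-66 + (-9 + 2*4²))*146) = 283*((-66 + (-9 + 2*16))*146) = 283*((-66 + (-9 + 32))*146) = 283*((-66 + 23)*146) = 283*(-43*146) = 283*(-6278) = -1776674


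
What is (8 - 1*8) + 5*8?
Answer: 40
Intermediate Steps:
(8 - 1*8) + 5*8 = (8 - 8) + 40 = 0 + 40 = 40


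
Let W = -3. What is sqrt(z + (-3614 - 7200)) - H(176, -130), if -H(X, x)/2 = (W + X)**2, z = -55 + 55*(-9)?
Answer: 59858 + 2*I*sqrt(2841) ≈ 59858.0 + 106.6*I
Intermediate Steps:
z = -550 (z = -55 - 495 = -550)
H(X, x) = -2*(-3 + X)**2
sqrt(z + (-3614 - 7200)) - H(176, -130) = sqrt(-550 + (-3614 - 7200)) - (-2)*(-3 + 176)**2 = sqrt(-550 - 10814) - (-2)*173**2 = sqrt(-11364) - (-2)*29929 = 2*I*sqrt(2841) - 1*(-59858) = 2*I*sqrt(2841) + 59858 = 59858 + 2*I*sqrt(2841)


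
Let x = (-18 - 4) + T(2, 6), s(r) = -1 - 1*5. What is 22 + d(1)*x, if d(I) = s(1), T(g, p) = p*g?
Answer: 82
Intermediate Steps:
s(r) = -6 (s(r) = -1 - 5 = -6)
T(g, p) = g*p
d(I) = -6
x = -10 (x = (-18 - 4) + 2*6 = -22 + 12 = -10)
22 + d(1)*x = 22 - 6*(-10) = 22 + 60 = 82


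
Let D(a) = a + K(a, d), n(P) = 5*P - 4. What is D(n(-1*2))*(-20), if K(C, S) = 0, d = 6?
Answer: 280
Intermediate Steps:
n(P) = -4 + 5*P
D(a) = a (D(a) = a + 0 = a)
D(n(-1*2))*(-20) = (-4 + 5*(-1*2))*(-20) = (-4 + 5*(-2))*(-20) = (-4 - 10)*(-20) = -14*(-20) = 280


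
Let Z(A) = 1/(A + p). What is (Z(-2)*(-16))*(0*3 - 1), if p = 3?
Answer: 16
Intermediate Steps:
Z(A) = 1/(3 + A) (Z(A) = 1/(A + 3) = 1/(3 + A))
(Z(-2)*(-16))*(0*3 - 1) = (-16/(3 - 2))*(0*3 - 1) = (-16/1)*(0 - 1) = (1*(-16))*(-1) = -16*(-1) = 16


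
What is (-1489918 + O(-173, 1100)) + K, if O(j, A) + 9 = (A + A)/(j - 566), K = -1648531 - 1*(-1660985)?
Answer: -1091854747/739 ≈ -1.4775e+6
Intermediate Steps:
K = 12454 (K = -1648531 + 1660985 = 12454)
O(j, A) = -9 + 2*A/(-566 + j) (O(j, A) = -9 + (A + A)/(j - 566) = -9 + (2*A)/(-566 + j) = -9 + 2*A/(-566 + j))
(-1489918 + O(-173, 1100)) + K = (-1489918 + (5094 - 9*(-173) + 2*1100)/(-566 - 173)) + 12454 = (-1489918 + (5094 + 1557 + 2200)/(-739)) + 12454 = (-1489918 - 1/739*8851) + 12454 = (-1489918 - 8851/739) + 12454 = -1101058253/739 + 12454 = -1091854747/739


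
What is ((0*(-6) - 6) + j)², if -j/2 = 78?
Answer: 26244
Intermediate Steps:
j = -156 (j = -2*78 = -156)
((0*(-6) - 6) + j)² = ((0*(-6) - 6) - 156)² = ((0 - 6) - 156)² = (-6 - 156)² = (-162)² = 26244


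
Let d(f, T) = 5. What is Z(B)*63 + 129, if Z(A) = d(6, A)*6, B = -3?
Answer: 2019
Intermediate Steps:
Z(A) = 30 (Z(A) = 5*6 = 30)
Z(B)*63 + 129 = 30*63 + 129 = 1890 + 129 = 2019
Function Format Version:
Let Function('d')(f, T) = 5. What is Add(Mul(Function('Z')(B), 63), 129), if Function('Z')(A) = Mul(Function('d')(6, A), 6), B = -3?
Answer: 2019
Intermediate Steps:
Function('Z')(A) = 30 (Function('Z')(A) = Mul(5, 6) = 30)
Add(Mul(Function('Z')(B), 63), 129) = Add(Mul(30, 63), 129) = Add(1890, 129) = 2019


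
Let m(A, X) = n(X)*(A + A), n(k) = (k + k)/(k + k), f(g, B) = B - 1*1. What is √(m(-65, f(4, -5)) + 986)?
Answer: 2*√214 ≈ 29.257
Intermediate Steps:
f(g, B) = -1 + B (f(g, B) = B - 1 = -1 + B)
n(k) = 1 (n(k) = (2*k)/((2*k)) = (2*k)*(1/(2*k)) = 1)
m(A, X) = 2*A (m(A, X) = 1*(A + A) = 1*(2*A) = 2*A)
√(m(-65, f(4, -5)) + 986) = √(2*(-65) + 986) = √(-130 + 986) = √856 = 2*√214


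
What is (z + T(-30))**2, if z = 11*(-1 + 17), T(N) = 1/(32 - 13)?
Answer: 11189025/361 ≈ 30995.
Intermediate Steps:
T(N) = 1/19
z = 176 (z = 11*16 = 176)
(z + T(-30))**2 = (176 + 1/19)**2 = (3345/19)**2 = 11189025/361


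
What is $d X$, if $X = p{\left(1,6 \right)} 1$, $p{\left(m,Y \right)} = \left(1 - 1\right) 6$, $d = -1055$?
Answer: $0$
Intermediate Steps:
$p{\left(m,Y \right)} = 0$ ($p{\left(m,Y \right)} = 0 \cdot 6 = 0$)
$X = 0$ ($X = 0 \cdot 1 = 0$)
$d X = \left(-1055\right) 0 = 0$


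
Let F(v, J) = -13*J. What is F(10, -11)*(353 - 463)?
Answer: -15730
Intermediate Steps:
F(10, -11)*(353 - 463) = (-13*(-11))*(353 - 463) = 143*(-110) = -15730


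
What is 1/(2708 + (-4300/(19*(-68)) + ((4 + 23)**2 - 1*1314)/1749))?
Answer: 188309/510504512 ≈ 0.00036887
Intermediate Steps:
1/(2708 + (-4300/(19*(-68)) + ((4 + 23)**2 - 1*1314)/1749)) = 1/(2708 + (-4300/(-1292) + (27**2 - 1314)*(1/1749))) = 1/(2708 + (-4300*(-1/1292) + (729 - 1314)*(1/1749))) = 1/(2708 + (1075/323 - 585*1/1749)) = 1/(2708 + (1075/323 - 195/583)) = 1/(2708 + 563740/188309) = 1/(510504512/188309) = 188309/510504512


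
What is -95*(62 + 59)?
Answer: -11495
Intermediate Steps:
-95*(62 + 59) = -95*121 = -11495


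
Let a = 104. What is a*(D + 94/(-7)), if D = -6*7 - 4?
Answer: -43264/7 ≈ -6180.6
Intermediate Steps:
D = -46 (D = -42 - 4 = -46)
a*(D + 94/(-7)) = 104*(-46 + 94/(-7)) = 104*(-46 + 94*(-1/7)) = 104*(-46 - 94/7) = 104*(-416/7) = -43264/7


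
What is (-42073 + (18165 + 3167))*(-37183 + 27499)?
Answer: 200855844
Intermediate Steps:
(-42073 + (18165 + 3167))*(-37183 + 27499) = (-42073 + 21332)*(-9684) = -20741*(-9684) = 200855844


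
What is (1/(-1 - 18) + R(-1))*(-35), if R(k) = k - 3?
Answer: 2695/19 ≈ 141.84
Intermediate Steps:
R(k) = -3 + k
(1/(-1 - 18) + R(-1))*(-35) = (1/(-1 - 18) + (-3 - 1))*(-35) = (1/(-19) - 4)*(-35) = (-1/19 - 4)*(-35) = -77/19*(-35) = 2695/19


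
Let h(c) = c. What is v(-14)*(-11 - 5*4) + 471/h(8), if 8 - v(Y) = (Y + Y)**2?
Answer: 192919/8 ≈ 24115.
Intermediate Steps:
v(Y) = 8 - 4*Y**2 (v(Y) = 8 - (Y + Y)**2 = 8 - (2*Y)**2 = 8 - 4*Y**2)
v(-14)*(-11 - 5*4) + 471/h(8) = (8 - 4*(-14)**2)*(-11 - 5*4) + 471/8 = (8 - 4*196)*(-11 - 20) + 471*(1/8) = (8 - 784)*(-31) + 471/8 = -776*(-31) + 471/8 = 24056 + 471/8 = 192919/8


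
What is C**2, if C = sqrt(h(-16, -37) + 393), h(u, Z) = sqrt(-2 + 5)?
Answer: 393 + sqrt(3) ≈ 394.73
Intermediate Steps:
h(u, Z) = sqrt(3)
C = sqrt(393 + sqrt(3)) (C = sqrt(sqrt(3) + 393) = sqrt(393 + sqrt(3)) ≈ 19.868)
C**2 = (sqrt(393 + sqrt(3)))**2 = 393 + sqrt(3)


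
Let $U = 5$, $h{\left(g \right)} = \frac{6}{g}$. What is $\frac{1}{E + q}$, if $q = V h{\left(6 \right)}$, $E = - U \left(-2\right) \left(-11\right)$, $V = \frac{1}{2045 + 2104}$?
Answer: $- \frac{4149}{456389} \approx -0.0090909$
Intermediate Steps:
$V = \frac{1}{4149} \approx 0.00024102$
$E = -110$ ($E = - 5 \left(-2\right) \left(-11\right) = \left(-1\right) \left(-10\right) \left(-11\right) = 10 \left(-11\right) = -110$)
$q = \frac{1}{4149}$ ($q = \frac{6 \cdot \frac{1}{6}}{4149} = \frac{1}{4149} \cdot 1 = \frac{1}{4149} \approx 0.00024102$)
$\frac{1}{E + q} = \frac{1}{-110 + \frac{1}{4149}} = \frac{1}{- \frac{456389}{4149}} = - \frac{4149}{456389}$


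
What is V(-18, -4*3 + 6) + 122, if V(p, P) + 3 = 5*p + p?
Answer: 11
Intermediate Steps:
V(p, P) = -3 + 6*p (V(p, P) = -3 + (5*p + p) = -3 + 6*p)
V(-18, -4*3 + 6) + 122 = (-3 + 6*(-18)) + 122 = (-3 - 108) + 122 = -111 + 122 = 11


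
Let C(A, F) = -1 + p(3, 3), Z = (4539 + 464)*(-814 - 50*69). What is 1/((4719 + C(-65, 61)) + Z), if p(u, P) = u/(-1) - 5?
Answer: -1/21328082 ≈ -4.6887e-8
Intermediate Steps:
Z = -21332792 (Z = 5003*(-814 - 3450) = 5003*(-4264) = -21332792)
p(u, P) = -5 - u (p(u, P) = -u - 5 = -5 - u)
C(A, F) = -9 (C(A, F) = -1 + (-5 - 1*3) = -1 + (-5 - 3) = -1 - 8 = -9)
1/((4719 + C(-65, 61)) + Z) = 1/((4719 - 9) - 21332792) = 1/(4710 - 21332792) = 1/(-21328082) = -1/21328082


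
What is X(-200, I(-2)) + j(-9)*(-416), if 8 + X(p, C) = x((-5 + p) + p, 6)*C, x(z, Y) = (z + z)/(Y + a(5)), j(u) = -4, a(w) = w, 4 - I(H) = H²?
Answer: 1656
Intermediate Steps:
I(H) = 4 - H²
x(z, Y) = 2*z/(5 + Y) (x(z, Y) = (z + z)/(Y + 5) = (2*z)/(5 + Y) = 2*z/(5 + Y))
X(p, C) = -8 + C*(-10/11 + 4*p/11) (X(p, C) = -8 + (2*((-5 + p) + p)/(5 + 6))*C = -8 + (2*(-5 + 2*p)/11)*C = -8 + (2*(-5 + 2*p)*(1/11))*C = -8 + (-10/11 + 4*p/11)*C = -8 + C*(-10/11 + 4*p/11))
X(-200, I(-2)) + j(-9)*(-416) = (-8 + 2*(4 - 1*(-2)²)*(-5 + 2*(-200))/11) - 4*(-416) = (-8 + 2*(4 - 1*4)*(-5 - 400)/11) + 1664 = (-8 + (2/11)*(4 - 4)*(-405)) + 1664 = (-8 + (2/11)*0*(-405)) + 1664 = (-8 + 0) + 1664 = -8 + 1664 = 1656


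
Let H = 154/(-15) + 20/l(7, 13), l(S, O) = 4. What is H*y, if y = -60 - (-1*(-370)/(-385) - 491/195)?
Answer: 67044377/225225 ≈ 297.68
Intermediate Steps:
y = -848663/15015 (y = -60 - (370*(-1/385) - 491*1/195) = -60 - (-74/77 - 491/195) = -60 - 1*(-52237/15015) = -60 + 52237/15015 = -848663/15015 ≈ -56.521)
H = -79/15 (H = 154/(-15) + 20/4 = 154*(-1/15) + 20*(1/4) = -154/15 + 5 = -79/15 ≈ -5.2667)
H*y = -79/15*(-848663/15015) = 67044377/225225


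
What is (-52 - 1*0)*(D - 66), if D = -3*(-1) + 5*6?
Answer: 1716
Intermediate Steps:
D = 33 (D = 3 + 30 = 33)
(-52 - 1*0)*(D - 66) = (-52 - 1*0)*(33 - 66) = (-52 + 0)*(-33) = -52*(-33) = 1716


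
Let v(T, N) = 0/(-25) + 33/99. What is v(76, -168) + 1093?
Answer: 3280/3 ≈ 1093.3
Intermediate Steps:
v(T, N) = 1/3 (v(T, N) = 0*(-1/25) + 33*(1/99) = 0 + 1/3 = 1/3)
v(76, -168) + 1093 = 1/3 + 1093 = 3280/3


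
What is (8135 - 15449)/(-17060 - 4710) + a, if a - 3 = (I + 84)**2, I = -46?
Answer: 15754252/10885 ≈ 1447.3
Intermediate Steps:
a = 1447 (a = 3 + (-46 + 84)**2 = 3 + 38**2 = 3 + 1444 = 1447)
(8135 - 15449)/(-17060 - 4710) + a = (8135 - 15449)/(-17060 - 4710) + 1447 = -7314/(-21770) + 1447 = -7314*(-1/21770) + 1447 = 3657/10885 + 1447 = 15754252/10885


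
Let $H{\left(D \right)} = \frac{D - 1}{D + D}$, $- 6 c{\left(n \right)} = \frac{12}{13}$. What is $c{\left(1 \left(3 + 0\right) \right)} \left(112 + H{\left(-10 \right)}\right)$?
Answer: $- \frac{2251}{130} \approx -17.315$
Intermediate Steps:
$c{\left(n \right)} = - \frac{2}{13}$ ($c{\left(n \right)} = - \frac{12 \cdot \frac{1}{13}}{6} = \left(- \frac{1}{6}\right) \frac{12}{13} = - \frac{2}{13}$)
$H{\left(D \right)} = \frac{-1 + D}{2 D}$
$c{\left(1 \left(3 + 0\right) \right)} \left(112 + H{\left(-10 \right)}\right) = - \frac{2 \left(112 + \frac{-1 - 10}{2 \left(-10\right)}\right)}{13} = - \frac{2 \left(112 + \frac{1}{2} \left(- \frac{1}{10}\right) \left(-11\right)\right)}{13} = - \frac{2 \left(112 + \frac{11}{20}\right)}{13} = \left(- \frac{2}{13}\right) \frac{2251}{20} = - \frac{2251}{130}$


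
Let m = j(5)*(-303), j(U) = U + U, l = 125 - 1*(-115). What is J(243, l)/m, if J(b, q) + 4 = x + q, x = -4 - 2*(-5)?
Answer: -121/1515 ≈ -0.079868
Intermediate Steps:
l = 240 (l = 125 + 115 = 240)
j(U) = 2*U
x = 6 (x = -4 + 10 = 6)
J(b, q) = 2 + q (J(b, q) = -4 + (6 + q) = 2 + q)
m = -3030 (m = (2*5)*(-303) = 10*(-303) = -3030)
J(243, l)/m = (2 + 240)/(-3030) = 242*(-1/3030) = -121/1515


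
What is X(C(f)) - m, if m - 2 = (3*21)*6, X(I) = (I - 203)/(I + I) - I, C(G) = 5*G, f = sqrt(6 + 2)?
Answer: -759/2 - 603*sqrt(2)/40 ≈ -400.82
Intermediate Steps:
f = 2*sqrt(2) (f = sqrt(8) = 2*sqrt(2) ≈ 2.8284)
X(I) = -I + (-203 + I)/(2*I) (X(I) = (-203 + I)/((2*I)) - I = (-203 + I)*(1/(2*I)) - I = (-203 + I)/(2*I) - I = -I + (-203 + I)/(2*I))
m = 380 (m = 2 + (3*21)*6 = 2 + 63*6 = 2 + 378 = 380)
X(C(f)) - m = (1/2 - 5*2*sqrt(2) - 203*sqrt(2)/20/2) - 1*380 = (1/2 - 10*sqrt(2) - 203*sqrt(2)/20/2) - 380 = (1/2 - 10*sqrt(2) - 203*sqrt(2)/40) - 380 = (1/2 - 603*sqrt(2)/40) - 380 = -759/2 - 603*sqrt(2)/40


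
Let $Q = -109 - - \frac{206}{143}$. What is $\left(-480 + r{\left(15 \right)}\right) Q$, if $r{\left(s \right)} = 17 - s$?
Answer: $\frac{7352118}{143} \approx 51413.0$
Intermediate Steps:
$Q = - \frac{15381}{143}$ ($Q = -109 - \left(-206\right) \frac{1}{143} = -109 - - \frac{206}{143} = -109 + \frac{206}{143} = - \frac{15381}{143} \approx -107.56$)
$\left(-480 + r{\left(15 \right)}\right) Q = \left(-480 + \left(17 - 15\right)\right) \left(- \frac{15381}{143}\right) = \left(-480 + 2\right) \left(- \frac{15381}{143}\right) = \left(-478\right) \left(- \frac{15381}{143}\right) = \frac{7352118}{143}$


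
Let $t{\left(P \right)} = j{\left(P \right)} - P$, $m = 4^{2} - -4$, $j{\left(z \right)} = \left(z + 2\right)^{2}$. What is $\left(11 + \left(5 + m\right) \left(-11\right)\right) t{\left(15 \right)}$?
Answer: $-72336$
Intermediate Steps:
$j{\left(z \right)} = \left(2 + z\right)^{2}$
$m = 20$ ($m = 16 + 4 = 20$)
$t{\left(P \right)} = \left(2 + P\right)^{2} - P$
$\left(11 + \left(5 + m\right) \left(-11\right)\right) t{\left(15 \right)} = \left(11 + \left(5 + 20\right) \left(-11\right)\right) \left(\left(2 + 15\right)^{2} - 15\right) = \left(11 + 25 \left(-11\right)\right) \left(17^{2} - 15\right) = \left(11 - 275\right) \left(289 - 15\right) = \left(-264\right) 274 = -72336$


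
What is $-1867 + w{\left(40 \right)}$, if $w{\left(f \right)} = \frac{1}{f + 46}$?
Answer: $- \frac{160561}{86} \approx -1867.0$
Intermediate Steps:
$w{\left(f \right)} = \frac{1}{46 + f}$
$-1867 + w{\left(40 \right)} = -1867 + \frac{1}{46 + 40} = -1867 + \frac{1}{86} = - \frac{160561}{86}$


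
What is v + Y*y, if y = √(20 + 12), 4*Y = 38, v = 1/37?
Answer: 1/37 + 38*√2 ≈ 53.767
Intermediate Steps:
v = 1/37 ≈ 0.027027
Y = 19/2 (Y = (¼)*38 = 19/2 ≈ 9.5000)
y = 4*√2 (y = √32 = 4*√2 ≈ 5.6569)
v + Y*y = 1/37 + 19*(4*√2)/2 = 1/37 + 38*√2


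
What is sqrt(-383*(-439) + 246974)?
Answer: sqrt(415111) ≈ 644.29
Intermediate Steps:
sqrt(-383*(-439) + 246974) = sqrt(168137 + 246974) = sqrt(415111)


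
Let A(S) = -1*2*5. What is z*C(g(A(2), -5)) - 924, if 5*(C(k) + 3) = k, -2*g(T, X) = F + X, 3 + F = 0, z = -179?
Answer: -2651/5 ≈ -530.20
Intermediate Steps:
A(S) = -10 (A(S) = -2*5 = -10)
F = -3 (F = -3 + 0 = -3)
g(T, X) = 3/2 - X/2 (g(T, X) = -(-3 + X)/2 = 3/2 - X/2)
C(k) = -3 + k/5
z*C(g(A(2), -5)) - 924 = -179*(-3 + (3/2 - ½*(-5))/5) - 924 = -179*(-3 + (3/2 + 5/2)/5) - 924 = -179*(-3 + (⅕)*4) - 924 = -179*(-3 + ⅘) - 924 = -179*(-11/5) - 924 = 1969/5 - 924 = -2651/5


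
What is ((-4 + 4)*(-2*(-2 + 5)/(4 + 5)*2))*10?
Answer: 0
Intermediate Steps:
((-4 + 4)*(-2*(-2 + 5)/(4 + 5)*2))*10 = (0*(-6/9*2))*10 = (0*(-2*1/3*2))*10 = (0*(-2/3*2))*10 = (0*(-4/3))*10 = 0*10 = 0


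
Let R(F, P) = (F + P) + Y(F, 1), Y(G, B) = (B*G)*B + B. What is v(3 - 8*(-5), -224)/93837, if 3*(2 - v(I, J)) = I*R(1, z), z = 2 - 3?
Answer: -80/281511 ≈ -0.00028418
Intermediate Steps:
Y(G, B) = B + G*B² (Y(G, B) = G*B² + B = B + G*B²)
z = -1
R(F, P) = 1 + P + 2*F (R(F, P) = (F + P) + 1*(1 + 1*F) = (F + P) + 1*(1 + F) = (F + P) + (1 + F) = 1 + P + 2*F)
v(I, J) = 2 - 2*I/3 (v(I, J) = 2 - I*(1 - 1 + 2*1)/3 = 2 - I*(1 - 1 + 2)/3 = 2 - I*2/3 = 2 - 2*I/3)
v(3 - 8*(-5), -224)/93837 = (2 - 2*(3 - 8*(-5))/3)/93837 = (2 - 2*(3 + 40)/3)*(1/93837) = (2 - ⅔*43)*(1/93837) = (2 - 86/3)*(1/93837) = -80/3*1/93837 = -80/281511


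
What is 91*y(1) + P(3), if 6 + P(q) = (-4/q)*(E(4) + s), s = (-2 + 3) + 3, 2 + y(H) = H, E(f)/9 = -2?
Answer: -235/3 ≈ -78.333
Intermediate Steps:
E(f) = -18 (E(f) = 9*(-2) = -18)
y(H) = -2 + H
s = 4 (s = 1 + 3 = 4)
P(q) = -6 + 56/q (P(q) = -6 + (-4/q)*(-18 + 4) = -6 - 4/q*(-14) = -6 + 56/q)
91*y(1) + P(3) = 91*(-2 + 1) + (-6 + 56/3) = 91*(-1) + (-6 + 56*(⅓)) = -91 + (-6 + 56/3) = -91 + 38/3 = -235/3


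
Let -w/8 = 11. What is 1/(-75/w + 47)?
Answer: 88/4211 ≈ 0.020898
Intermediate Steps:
w = -88 (w = -8*11 = -88)
1/(-75/w + 47) = 1/(-75/(-88) + 47) = 1/(-1/88*(-75) + 47) = 1/(75/88 + 47) = 1/(4211/88) = 88/4211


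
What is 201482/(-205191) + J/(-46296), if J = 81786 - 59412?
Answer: -773264117/527751252 ≈ -1.4652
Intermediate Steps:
J = 22374
201482/(-205191) + J/(-46296) = 201482/(-205191) + 22374/(-46296) = 201482*(-1/205191) + 22374*(-1/46296) = -201482/205191 - 1243/2572 = -773264117/527751252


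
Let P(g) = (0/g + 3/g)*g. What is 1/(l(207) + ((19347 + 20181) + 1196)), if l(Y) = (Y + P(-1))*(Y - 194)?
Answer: 1/43454 ≈ 2.3013e-5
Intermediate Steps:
P(g) = 3 (P(g) = (0 + 3/g)*g = (3/g)*g = 3)
l(Y) = (-194 + Y)*(3 + Y) (l(Y) = (Y + 3)*(Y - 194) = (3 + Y)*(-194 + Y) = (-194 + Y)*(3 + Y))
1/(l(207) + ((19347 + 20181) + 1196)) = 1/((-582 + 207**2 - 191*207) + ((19347 + 20181) + 1196)) = 1/((-582 + 42849 - 39537) + (39528 + 1196)) = 1/(2730 + 40724) = 1/43454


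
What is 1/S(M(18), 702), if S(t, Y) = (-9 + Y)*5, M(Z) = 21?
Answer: 1/3465 ≈ 0.00028860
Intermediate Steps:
S(t, Y) = -45 + 5*Y
1/S(M(18), 702) = 1/(-45 + 5*702) = 1/(-45 + 3510) = 1/3465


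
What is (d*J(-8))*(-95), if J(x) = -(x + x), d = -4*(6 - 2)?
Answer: 24320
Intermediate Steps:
d = -16 (d = -4*4 = -1*16 = -16)
J(x) = -2*x
(d*J(-8))*(-95) = -(-32)*(-8)*(-95) = -16*16*(-95) = -256*(-95) = 24320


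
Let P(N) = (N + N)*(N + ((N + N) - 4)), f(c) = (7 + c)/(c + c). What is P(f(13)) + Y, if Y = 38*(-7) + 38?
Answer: -38972/169 ≈ -230.60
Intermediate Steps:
f(c) = (7 + c)/(2*c) (f(c) = (7 + c)/((2*c)) = (7 + c)*(1/(2*c)) = (7 + c)/(2*c))
P(N) = 2*N*(-4 + 3*N) (P(N) = (2*N)*(N + (2*N - 4)) = (2*N)*(N + (-4 + 2*N)) = (2*N)*(-4 + 3*N) = 2*N*(-4 + 3*N))
Y = -228 (Y = -266 + 38 = -228)
P(f(13)) + Y = 2*((1/2)*(7 + 13)/13)*(-4 + 3*((1/2)*(7 + 13)/13)) - 228 = 2*((1/2)*(1/13)*20)*(-4 + 3*((1/2)*(1/13)*20)) - 228 = 2*(10/13)*(-4 + 3*(10/13)) - 228 = 2*(10/13)*(-4 + 30/13) - 228 = 2*(10/13)*(-22/13) - 228 = -440/169 - 228 = -38972/169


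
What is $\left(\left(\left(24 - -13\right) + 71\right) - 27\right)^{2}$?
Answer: $6561$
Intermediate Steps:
$\left(\left(\left(24 - -13\right) + 71\right) - 27\right)^{2} = \left(\left(\left(24 + 13\right) + 71\right) - 27\right)^{2} = \left(\left(37 + 71\right) - 27\right)^{2} = \left(108 - 27\right)^{2} = 81^{2} = 6561$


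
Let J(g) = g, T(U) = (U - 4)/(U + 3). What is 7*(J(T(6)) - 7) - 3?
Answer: -454/9 ≈ -50.444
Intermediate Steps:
T(U) = (-4 + U)/(3 + U)
7*(J(T(6)) - 7) - 3 = 7*((-4 + 6)/(3 + 6) - 7) - 3 = 7*(2/9 - 7) - 3 = 7*(-61/9) - 3 = -427/9 - 3 = -454/9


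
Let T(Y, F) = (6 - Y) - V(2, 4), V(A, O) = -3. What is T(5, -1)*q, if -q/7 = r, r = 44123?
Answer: -1235444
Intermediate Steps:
T(Y, F) = 9 - Y (T(Y, F) = (6 - Y) - 1*(-3) = (6 - Y) + 3 = 9 - Y)
q = -308861 (q = -7*44123 = -308861)
T(5, -1)*q = (9 - 1*5)*(-308861) = (9 - 5)*(-308861) = 4*(-308861) = -1235444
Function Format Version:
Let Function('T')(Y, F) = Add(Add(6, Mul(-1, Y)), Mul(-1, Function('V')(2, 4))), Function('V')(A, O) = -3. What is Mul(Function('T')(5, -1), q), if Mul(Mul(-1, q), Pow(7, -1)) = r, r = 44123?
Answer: -1235444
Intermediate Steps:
Function('T')(Y, F) = Add(9, Mul(-1, Y)) (Function('T')(Y, F) = Add(Add(6, Mul(-1, Y)), Mul(-1, -3)) = Add(Add(6, Mul(-1, Y)), 3) = Add(9, Mul(-1, Y)))
q = -308861 (q = Mul(-7, 44123) = -308861)
Mul(Function('T')(5, -1), q) = Mul(Add(9, Mul(-1, 5)), -308861) = Mul(Add(9, -5), -308861) = Mul(4, -308861) = -1235444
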